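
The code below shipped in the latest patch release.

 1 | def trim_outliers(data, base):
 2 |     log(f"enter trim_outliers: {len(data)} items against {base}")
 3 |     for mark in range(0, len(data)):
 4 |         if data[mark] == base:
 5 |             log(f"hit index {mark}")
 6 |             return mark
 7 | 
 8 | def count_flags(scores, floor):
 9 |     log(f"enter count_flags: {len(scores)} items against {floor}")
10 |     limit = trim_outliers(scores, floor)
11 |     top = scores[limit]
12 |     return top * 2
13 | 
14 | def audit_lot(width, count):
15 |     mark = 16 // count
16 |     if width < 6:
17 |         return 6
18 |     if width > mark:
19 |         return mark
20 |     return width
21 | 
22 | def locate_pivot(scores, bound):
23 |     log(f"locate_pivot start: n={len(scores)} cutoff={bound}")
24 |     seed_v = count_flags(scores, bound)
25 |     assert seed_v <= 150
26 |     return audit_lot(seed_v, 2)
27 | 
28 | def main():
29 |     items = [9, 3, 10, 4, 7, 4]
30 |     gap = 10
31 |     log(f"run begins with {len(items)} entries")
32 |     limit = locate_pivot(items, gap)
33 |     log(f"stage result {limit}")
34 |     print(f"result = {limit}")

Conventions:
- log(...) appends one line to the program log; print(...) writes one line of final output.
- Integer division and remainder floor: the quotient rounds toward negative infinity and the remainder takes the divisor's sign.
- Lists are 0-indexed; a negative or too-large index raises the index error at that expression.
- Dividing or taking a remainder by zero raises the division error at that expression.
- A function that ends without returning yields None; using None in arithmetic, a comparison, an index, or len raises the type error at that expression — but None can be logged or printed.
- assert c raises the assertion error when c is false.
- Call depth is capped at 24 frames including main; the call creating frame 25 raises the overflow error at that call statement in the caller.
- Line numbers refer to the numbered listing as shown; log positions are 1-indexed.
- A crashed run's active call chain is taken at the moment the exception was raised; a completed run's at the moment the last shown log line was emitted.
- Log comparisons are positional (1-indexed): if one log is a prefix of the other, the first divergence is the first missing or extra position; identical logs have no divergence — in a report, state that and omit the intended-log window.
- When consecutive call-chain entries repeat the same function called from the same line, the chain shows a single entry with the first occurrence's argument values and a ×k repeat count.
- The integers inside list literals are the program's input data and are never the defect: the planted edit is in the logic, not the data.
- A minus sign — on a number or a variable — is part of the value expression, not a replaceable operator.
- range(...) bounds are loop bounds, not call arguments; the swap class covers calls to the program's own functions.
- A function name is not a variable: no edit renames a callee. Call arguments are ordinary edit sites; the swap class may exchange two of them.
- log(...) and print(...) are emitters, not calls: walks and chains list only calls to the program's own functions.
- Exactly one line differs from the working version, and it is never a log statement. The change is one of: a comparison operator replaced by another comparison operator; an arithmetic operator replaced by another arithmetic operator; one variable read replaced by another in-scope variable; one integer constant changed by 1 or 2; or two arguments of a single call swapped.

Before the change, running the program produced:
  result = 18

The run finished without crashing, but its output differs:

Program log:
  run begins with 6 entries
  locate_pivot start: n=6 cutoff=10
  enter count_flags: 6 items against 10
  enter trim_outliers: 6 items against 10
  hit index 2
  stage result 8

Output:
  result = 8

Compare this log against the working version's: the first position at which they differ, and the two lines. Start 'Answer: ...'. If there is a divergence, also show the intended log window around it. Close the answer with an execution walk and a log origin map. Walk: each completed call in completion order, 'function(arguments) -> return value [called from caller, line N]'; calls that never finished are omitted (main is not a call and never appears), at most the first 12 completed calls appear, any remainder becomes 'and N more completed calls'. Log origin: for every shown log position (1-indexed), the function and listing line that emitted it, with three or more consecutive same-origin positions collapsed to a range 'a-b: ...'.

Answer: at position 6 the run shows 'stage result 8' where the working version logs 'stage result 18'.
Intended log window:
  4: enter trim_outliers: 6 items against 10
  5: hit index 2
  6: stage result 18
Execution walk:
  trim_outliers([9, 3, 10, 4, 7, 4], 10) -> 2  [called from count_flags, line 10]
  count_flags([9, 3, 10, 4, 7, 4], 10) -> 20  [called from locate_pivot, line 24]
  audit_lot(20, 2) -> 8  [called from locate_pivot, line 26]
  locate_pivot([9, 3, 10, 4, 7, 4], 10) -> 8  [called from main, line 32]
Log origins:
  1: emitted by main (line 31)
  2: emitted by locate_pivot (line 23)
  3: emitted by count_flags (line 9)
  4: emitted by trim_outliers (line 2)
  5: emitted by trim_outliers (line 5)
  6: emitted by main (line 33)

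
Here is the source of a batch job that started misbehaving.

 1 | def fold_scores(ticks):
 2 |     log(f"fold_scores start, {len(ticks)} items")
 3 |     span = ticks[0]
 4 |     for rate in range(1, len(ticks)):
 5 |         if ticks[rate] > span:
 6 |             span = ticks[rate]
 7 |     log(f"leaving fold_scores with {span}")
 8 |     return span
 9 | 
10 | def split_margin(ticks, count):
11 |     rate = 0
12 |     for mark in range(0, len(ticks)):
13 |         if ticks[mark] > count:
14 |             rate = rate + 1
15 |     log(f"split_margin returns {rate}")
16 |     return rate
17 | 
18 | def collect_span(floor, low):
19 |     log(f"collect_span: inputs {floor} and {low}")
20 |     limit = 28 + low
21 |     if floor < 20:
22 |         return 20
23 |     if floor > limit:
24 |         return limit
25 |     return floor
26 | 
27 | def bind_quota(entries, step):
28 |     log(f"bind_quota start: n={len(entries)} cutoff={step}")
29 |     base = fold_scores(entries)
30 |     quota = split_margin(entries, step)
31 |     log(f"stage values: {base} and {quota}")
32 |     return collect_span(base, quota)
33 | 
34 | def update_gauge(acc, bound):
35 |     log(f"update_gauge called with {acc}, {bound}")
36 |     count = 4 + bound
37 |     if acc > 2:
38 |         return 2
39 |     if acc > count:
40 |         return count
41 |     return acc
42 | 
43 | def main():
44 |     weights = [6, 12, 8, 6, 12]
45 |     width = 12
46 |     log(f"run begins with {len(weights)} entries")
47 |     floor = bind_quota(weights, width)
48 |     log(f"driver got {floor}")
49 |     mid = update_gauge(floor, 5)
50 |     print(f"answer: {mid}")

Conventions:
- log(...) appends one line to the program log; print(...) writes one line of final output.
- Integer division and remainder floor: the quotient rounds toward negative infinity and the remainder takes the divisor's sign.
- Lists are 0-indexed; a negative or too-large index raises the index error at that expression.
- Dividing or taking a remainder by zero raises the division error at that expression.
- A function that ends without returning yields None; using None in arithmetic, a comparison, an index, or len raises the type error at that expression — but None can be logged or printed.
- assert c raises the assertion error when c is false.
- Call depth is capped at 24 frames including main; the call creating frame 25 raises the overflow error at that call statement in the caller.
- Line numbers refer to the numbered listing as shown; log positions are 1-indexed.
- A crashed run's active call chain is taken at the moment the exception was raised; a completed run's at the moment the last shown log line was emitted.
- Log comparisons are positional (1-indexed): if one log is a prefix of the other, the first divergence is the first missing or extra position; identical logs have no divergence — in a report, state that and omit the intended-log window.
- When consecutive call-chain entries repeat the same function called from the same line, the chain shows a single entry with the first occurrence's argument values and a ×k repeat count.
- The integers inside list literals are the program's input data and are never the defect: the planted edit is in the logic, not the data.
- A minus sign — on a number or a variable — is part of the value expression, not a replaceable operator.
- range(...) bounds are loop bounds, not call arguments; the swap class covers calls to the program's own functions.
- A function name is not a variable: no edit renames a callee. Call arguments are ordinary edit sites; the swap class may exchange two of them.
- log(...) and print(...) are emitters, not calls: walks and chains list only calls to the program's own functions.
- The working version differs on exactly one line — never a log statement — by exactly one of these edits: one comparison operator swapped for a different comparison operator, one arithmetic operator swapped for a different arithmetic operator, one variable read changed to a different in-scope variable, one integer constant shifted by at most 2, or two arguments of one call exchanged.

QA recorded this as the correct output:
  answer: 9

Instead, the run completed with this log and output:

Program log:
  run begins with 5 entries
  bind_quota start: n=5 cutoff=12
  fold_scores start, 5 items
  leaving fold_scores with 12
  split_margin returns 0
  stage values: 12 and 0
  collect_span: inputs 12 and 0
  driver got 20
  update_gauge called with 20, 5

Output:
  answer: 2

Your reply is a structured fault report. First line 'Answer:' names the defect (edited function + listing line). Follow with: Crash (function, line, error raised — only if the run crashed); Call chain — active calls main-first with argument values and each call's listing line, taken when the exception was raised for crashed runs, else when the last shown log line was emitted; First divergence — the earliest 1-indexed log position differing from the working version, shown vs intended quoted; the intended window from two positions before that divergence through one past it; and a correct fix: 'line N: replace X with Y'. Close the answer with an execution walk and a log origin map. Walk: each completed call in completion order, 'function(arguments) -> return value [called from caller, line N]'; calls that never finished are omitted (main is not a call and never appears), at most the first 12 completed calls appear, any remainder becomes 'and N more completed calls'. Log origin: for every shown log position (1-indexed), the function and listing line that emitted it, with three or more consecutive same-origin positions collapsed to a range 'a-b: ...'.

Answer: the defect is in update_gauge at line 37.
Core observation: The logs agree in full; only the final output differs.
Call chain: main -> update_gauge(20, 5) (called at line 49).
First divergence: none (the log streams are identical).
Execution walk:
  fold_scores([6, 12, 8, 6, 12]) -> 12  [called from bind_quota, line 29]
  split_margin([6, 12, 8, 6, 12], 12) -> 0  [called from bind_quota, line 30]
  collect_span(12, 0) -> 20  [called from bind_quota, line 32]
  bind_quota([6, 12, 8, 6, 12], 12) -> 20  [called from main, line 47]
  update_gauge(20, 5) -> 2  [called from main, line 49]
Log line origins:
  1 — main, line 46
  2 — bind_quota, line 28
  3 — fold_scores, line 2
  4 — fold_scores, line 7
  5 — split_margin, line 15
  6 — bind_quota, line 31
  7 — collect_span, line 19
  8 — main, line 48
  9 — update_gauge, line 35
A correct fix: line 37: replace `>` with `<`.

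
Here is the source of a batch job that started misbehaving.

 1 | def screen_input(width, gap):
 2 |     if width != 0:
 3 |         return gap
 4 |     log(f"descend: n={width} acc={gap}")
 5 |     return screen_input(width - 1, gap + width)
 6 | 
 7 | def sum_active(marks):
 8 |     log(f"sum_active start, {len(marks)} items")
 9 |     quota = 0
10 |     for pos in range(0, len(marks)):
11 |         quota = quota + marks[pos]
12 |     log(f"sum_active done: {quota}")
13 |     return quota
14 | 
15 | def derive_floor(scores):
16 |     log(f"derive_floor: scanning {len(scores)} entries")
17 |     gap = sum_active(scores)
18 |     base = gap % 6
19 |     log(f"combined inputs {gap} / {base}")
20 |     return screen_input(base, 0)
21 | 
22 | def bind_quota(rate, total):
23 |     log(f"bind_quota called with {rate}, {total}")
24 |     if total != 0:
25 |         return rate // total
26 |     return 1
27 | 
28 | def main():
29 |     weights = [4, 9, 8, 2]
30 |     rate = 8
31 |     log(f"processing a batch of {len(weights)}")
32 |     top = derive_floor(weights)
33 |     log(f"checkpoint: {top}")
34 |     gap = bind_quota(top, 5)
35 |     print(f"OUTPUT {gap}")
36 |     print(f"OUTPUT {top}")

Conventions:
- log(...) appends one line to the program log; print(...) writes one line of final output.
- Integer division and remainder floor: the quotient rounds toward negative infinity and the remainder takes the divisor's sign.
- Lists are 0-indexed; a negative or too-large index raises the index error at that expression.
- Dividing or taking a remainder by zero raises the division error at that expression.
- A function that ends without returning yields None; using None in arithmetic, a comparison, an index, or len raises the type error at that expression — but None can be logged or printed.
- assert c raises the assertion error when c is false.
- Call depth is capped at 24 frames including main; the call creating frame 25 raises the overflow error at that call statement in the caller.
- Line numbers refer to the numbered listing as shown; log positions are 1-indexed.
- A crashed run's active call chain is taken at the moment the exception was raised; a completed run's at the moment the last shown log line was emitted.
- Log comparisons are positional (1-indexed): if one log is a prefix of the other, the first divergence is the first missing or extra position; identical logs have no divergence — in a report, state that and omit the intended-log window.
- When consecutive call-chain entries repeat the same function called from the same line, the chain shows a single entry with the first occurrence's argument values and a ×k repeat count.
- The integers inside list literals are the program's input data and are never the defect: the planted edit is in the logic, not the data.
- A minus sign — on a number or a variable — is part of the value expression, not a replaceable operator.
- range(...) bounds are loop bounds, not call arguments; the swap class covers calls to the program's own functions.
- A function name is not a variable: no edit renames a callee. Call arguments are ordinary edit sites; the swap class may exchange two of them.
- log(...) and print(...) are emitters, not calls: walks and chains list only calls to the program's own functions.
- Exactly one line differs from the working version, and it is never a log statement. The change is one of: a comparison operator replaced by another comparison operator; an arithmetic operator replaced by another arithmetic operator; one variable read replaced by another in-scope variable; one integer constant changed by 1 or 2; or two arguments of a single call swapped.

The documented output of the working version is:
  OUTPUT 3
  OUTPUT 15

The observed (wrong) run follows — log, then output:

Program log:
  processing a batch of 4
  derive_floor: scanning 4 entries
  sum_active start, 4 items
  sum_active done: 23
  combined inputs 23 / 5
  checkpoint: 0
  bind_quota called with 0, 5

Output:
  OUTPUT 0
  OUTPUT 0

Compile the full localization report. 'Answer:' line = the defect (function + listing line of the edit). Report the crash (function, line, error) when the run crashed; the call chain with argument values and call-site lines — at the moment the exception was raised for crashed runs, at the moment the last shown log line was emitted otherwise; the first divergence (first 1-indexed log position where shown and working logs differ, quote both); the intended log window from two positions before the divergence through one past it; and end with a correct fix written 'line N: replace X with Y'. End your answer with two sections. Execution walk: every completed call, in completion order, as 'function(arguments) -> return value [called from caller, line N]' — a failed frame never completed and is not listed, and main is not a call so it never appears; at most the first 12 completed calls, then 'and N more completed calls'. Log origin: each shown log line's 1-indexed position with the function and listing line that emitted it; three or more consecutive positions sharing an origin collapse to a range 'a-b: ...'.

Answer: the defect is in screen_input at line 2.
Key fact: Everything matches until log position 6, which reads 'checkpoint: 0' in place of 'descend: n=5 acc=0'.
Call chain: main -> bind_quota(0, 5) (called at line 34).
First divergence: position 6 — shown 'checkpoint: 0', intended 'descend: n=5 acc=0'.
Intended log window:
  4: sum_active done: 23
  5: combined inputs 23 / 5
  6: descend: n=5 acc=0
  7: descend: n=4 acc=5
Execution walk:
  sum_active([4, 9, 8, 2]) -> 23  [called from derive_floor, line 17]
  screen_input(5, 0) -> 0  [called from derive_floor, line 20]
  derive_floor([4, 9, 8, 2]) -> 0  [called from main, line 32]
  bind_quota(0, 5) -> 0  [called from main, line 34]
Log origins:
  1 — main, line 31
  2 — derive_floor, line 16
  3 — sum_active, line 8
  4 — sum_active, line 12
  5 — derive_floor, line 19
  6 — main, line 33
  7 — bind_quota, line 23
A correct fix: line 2: replace `!=` with `<=`.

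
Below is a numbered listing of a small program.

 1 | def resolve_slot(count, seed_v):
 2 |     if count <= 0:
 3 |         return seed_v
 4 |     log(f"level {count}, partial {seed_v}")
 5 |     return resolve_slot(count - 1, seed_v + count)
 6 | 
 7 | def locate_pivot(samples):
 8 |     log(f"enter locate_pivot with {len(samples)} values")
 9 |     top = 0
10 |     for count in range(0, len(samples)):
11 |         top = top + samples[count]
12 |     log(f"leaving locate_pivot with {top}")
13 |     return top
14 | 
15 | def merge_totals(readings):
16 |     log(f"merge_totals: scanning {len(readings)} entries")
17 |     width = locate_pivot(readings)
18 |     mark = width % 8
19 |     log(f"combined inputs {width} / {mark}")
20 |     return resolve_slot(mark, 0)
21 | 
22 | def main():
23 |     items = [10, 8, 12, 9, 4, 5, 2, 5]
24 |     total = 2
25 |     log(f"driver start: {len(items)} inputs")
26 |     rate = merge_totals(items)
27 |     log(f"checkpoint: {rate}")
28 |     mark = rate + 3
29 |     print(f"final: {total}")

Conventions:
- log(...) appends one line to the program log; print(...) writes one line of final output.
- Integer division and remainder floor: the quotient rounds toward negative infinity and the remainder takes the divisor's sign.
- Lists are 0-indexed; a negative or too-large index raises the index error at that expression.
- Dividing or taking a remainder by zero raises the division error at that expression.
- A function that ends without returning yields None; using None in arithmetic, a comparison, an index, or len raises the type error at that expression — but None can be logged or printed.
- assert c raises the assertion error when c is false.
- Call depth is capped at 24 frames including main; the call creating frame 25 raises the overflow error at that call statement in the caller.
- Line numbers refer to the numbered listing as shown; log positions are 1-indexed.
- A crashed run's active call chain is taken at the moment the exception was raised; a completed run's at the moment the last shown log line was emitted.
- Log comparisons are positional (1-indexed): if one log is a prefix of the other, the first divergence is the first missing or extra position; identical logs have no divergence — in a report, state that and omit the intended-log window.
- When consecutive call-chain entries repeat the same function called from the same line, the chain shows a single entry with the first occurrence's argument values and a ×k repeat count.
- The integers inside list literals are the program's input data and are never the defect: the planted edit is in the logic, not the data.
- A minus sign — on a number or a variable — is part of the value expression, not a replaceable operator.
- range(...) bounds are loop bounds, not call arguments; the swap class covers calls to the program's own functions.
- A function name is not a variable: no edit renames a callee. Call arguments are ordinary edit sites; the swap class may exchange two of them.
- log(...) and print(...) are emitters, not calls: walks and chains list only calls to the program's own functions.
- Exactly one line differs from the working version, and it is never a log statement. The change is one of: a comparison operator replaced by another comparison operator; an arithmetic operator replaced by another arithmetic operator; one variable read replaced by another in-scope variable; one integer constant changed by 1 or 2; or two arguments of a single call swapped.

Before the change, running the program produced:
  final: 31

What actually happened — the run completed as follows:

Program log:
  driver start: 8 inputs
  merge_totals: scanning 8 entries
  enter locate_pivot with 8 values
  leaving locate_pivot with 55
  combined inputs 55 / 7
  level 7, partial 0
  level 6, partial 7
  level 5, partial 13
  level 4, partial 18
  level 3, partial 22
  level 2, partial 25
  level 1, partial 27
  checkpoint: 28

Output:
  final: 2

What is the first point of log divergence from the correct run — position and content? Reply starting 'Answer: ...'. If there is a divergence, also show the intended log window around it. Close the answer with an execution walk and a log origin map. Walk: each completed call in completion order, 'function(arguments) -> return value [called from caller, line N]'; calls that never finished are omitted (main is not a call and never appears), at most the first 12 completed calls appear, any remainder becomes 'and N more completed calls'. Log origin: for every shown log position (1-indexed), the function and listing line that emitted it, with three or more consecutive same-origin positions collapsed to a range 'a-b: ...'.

Answer: none (the log streams are identical).
Execution walk:
  locate_pivot([10, 8, 12, 9, 4, 5, 2, 5]) -> 55  [called from merge_totals, line 17]
  resolve_slot(0, 28) -> 28  [called from resolve_slot, line 5]
  resolve_slot(1, 27) -> 28  [called from resolve_slot, line 5]
  resolve_slot(2, 25) -> 28  [called from resolve_slot, line 5]
  resolve_slot(3, 22) -> 28  [called from resolve_slot, line 5]
  resolve_slot(4, 18) -> 28  [called from resolve_slot, line 5]
  resolve_slot(5, 13) -> 28  [called from resolve_slot, line 5]
  resolve_slot(6, 7) -> 28  [called from resolve_slot, line 5]
  resolve_slot(7, 0) -> 28  [called from merge_totals, line 20]
  merge_totals([10, 8, 12, 9, 4, 5, 2, 5]) -> 28  [called from main, line 26]
Origin of each log line:
  1: from main, line 25
  2: from merge_totals, line 16
  3: from locate_pivot, line 8
  4: from locate_pivot, line 12
  5: from merge_totals, line 19
  6-12: from resolve_slot, line 4
  13: from main, line 27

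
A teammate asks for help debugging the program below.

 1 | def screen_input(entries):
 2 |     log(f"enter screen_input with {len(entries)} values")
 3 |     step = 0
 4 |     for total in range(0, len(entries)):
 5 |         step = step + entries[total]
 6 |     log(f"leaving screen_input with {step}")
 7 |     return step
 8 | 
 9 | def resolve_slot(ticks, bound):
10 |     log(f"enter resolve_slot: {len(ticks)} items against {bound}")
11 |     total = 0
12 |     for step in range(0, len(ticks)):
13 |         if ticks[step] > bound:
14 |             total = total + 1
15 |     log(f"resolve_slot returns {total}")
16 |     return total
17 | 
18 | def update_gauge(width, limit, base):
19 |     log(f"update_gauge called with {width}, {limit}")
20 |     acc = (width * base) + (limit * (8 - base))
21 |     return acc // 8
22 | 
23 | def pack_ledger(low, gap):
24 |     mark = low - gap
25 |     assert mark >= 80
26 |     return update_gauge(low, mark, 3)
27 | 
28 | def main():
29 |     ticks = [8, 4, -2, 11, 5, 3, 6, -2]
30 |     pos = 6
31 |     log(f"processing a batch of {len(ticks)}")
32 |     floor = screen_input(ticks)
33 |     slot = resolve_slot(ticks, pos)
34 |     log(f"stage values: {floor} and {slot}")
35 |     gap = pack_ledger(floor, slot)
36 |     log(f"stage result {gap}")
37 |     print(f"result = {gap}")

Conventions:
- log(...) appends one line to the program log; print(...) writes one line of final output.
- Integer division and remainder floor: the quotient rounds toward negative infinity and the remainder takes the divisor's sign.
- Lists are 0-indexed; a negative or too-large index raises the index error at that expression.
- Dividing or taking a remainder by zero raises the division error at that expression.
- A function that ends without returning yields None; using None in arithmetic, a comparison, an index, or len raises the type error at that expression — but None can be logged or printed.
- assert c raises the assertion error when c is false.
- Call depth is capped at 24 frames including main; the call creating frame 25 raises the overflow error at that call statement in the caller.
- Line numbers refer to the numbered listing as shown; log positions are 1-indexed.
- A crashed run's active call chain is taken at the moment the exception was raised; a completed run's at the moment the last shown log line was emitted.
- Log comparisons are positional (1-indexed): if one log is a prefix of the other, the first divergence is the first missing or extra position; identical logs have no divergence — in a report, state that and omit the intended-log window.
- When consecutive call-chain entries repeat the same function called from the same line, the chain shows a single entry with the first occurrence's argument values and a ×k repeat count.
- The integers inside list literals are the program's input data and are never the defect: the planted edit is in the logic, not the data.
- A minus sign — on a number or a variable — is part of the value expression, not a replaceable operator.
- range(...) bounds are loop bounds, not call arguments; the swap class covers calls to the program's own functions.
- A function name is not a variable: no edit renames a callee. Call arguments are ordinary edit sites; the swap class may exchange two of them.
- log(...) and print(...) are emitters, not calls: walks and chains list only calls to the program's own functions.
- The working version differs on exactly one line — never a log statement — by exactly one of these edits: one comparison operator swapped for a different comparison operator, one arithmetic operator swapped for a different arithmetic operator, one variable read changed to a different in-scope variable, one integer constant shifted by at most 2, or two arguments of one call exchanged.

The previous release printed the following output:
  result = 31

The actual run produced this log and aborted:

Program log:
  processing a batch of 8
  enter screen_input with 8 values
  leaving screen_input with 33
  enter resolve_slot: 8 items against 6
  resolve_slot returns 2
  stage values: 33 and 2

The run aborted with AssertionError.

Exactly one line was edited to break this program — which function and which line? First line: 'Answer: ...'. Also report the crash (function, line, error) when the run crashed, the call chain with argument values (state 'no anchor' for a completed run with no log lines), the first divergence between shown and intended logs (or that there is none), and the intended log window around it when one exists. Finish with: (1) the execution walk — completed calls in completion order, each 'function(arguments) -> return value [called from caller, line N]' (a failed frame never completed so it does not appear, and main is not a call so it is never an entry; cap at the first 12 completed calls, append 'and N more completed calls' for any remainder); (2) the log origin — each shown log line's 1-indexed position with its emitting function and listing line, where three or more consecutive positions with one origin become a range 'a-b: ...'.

Answer: the defect is in pack_ledger at line 25.
Key observation: Only 6 log lines were emitted before the run died; the intended continuation was 'update_gauge called with 33, 31'.
Crash: pack_ledger, line 25, AssertionError.
Call chain: main -> pack_ledger(33, 2) (called at line 35).
First divergence: position 7; the shown log stops at 6 lines while the working version next logs 'update_gauge called with 33, 31'.
Intended log window:
  5: resolve_slot returns 2
  6: stage values: 33 and 2
  7: update_gauge called with 33, 31
  8: stage result 31
Execution walk:
  screen_input([8, 4, -2, 11, 5, 3, 6, -2]) -> 33  [called from main, line 32]
  resolve_slot([8, 4, -2, 11, 5, 3, 6, -2], 6) -> 2  [called from main, line 33]
Log line origins:
  1: logged in main at line 31
  2: logged in screen_input at line 2
  3: logged in screen_input at line 6
  4: logged in resolve_slot at line 10
  5: logged in resolve_slot at line 15
  6: logged in main at line 34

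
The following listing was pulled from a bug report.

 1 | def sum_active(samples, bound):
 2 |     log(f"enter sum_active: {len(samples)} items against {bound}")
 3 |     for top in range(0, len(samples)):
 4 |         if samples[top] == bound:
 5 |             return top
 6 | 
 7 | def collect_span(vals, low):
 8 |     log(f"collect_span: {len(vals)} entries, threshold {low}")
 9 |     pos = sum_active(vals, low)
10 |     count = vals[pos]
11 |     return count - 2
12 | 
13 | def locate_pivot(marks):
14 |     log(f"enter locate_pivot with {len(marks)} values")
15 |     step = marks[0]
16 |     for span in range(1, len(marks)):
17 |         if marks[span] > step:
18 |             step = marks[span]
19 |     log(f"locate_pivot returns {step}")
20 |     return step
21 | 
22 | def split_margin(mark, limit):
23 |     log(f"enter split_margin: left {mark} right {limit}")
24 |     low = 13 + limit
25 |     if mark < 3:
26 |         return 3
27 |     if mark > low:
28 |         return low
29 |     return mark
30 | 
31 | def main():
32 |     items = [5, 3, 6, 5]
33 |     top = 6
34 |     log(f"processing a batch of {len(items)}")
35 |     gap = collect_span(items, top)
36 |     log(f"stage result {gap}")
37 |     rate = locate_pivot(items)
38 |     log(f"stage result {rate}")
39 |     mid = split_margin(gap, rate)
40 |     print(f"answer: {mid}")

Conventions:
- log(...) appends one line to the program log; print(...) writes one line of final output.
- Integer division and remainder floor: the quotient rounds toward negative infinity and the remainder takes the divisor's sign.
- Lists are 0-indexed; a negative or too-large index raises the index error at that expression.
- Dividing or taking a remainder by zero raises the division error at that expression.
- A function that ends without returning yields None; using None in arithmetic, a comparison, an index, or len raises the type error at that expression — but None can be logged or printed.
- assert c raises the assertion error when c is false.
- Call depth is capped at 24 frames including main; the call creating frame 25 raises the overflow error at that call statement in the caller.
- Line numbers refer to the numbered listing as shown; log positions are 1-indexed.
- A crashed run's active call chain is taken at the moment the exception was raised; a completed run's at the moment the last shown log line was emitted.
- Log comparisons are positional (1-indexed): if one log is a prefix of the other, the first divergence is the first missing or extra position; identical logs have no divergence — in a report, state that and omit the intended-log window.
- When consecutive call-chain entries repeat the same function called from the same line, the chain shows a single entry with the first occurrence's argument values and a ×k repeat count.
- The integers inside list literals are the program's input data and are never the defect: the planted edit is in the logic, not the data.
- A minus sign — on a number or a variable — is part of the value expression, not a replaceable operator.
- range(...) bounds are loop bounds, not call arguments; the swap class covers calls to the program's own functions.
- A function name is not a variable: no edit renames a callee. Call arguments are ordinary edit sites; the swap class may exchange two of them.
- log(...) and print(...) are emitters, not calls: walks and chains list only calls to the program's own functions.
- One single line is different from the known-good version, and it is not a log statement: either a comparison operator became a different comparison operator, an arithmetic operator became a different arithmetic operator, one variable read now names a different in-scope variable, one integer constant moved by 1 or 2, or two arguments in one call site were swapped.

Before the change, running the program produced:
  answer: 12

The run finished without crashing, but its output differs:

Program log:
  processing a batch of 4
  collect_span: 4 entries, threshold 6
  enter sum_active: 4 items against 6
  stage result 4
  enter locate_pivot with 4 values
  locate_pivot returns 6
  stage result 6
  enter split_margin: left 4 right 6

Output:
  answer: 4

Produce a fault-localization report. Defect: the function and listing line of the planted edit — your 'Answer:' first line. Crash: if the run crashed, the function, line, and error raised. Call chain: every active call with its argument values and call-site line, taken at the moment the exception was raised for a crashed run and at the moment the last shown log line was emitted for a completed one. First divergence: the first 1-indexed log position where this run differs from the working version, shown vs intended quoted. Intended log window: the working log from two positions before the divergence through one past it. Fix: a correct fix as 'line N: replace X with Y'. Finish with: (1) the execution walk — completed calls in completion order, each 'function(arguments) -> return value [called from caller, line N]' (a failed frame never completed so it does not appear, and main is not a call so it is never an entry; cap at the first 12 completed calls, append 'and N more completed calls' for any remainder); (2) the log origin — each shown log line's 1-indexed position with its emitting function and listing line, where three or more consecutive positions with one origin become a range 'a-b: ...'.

Answer: the defect is in collect_span at line 11.
Key observation: The log first diverges at position 4: the faulty run prints 'stage result 4' where the working version prints 'stage result 12'.
Call chain: main -> split_margin(4, 6) (called at line 39).
First divergence: position 4 — shown 'stage result 4', intended 'stage result 12'.
Intended log window:
  2: collect_span: 4 entries, threshold 6
  3: enter sum_active: 4 items against 6
  4: stage result 12
  5: enter locate_pivot with 4 values
Execution walk:
  sum_active([5, 3, 6, 5], 6) -> 2  [called from collect_span, line 9]
  collect_span([5, 3, 6, 5], 6) -> 4  [called from main, line 35]
  locate_pivot([5, 3, 6, 5]) -> 6  [called from main, line 37]
  split_margin(4, 6) -> 4  [called from main, line 39]
Log line origins:
  1: emitted by main (line 34)
  2: emitted by collect_span (line 8)
  3: emitted by sum_active (line 2)
  4: emitted by main (line 36)
  5: emitted by locate_pivot (line 14)
  6: emitted by locate_pivot (line 19)
  7: emitted by main (line 38)
  8: emitted by split_margin (line 23)
A correct fix: line 11: replace `-` with `*`.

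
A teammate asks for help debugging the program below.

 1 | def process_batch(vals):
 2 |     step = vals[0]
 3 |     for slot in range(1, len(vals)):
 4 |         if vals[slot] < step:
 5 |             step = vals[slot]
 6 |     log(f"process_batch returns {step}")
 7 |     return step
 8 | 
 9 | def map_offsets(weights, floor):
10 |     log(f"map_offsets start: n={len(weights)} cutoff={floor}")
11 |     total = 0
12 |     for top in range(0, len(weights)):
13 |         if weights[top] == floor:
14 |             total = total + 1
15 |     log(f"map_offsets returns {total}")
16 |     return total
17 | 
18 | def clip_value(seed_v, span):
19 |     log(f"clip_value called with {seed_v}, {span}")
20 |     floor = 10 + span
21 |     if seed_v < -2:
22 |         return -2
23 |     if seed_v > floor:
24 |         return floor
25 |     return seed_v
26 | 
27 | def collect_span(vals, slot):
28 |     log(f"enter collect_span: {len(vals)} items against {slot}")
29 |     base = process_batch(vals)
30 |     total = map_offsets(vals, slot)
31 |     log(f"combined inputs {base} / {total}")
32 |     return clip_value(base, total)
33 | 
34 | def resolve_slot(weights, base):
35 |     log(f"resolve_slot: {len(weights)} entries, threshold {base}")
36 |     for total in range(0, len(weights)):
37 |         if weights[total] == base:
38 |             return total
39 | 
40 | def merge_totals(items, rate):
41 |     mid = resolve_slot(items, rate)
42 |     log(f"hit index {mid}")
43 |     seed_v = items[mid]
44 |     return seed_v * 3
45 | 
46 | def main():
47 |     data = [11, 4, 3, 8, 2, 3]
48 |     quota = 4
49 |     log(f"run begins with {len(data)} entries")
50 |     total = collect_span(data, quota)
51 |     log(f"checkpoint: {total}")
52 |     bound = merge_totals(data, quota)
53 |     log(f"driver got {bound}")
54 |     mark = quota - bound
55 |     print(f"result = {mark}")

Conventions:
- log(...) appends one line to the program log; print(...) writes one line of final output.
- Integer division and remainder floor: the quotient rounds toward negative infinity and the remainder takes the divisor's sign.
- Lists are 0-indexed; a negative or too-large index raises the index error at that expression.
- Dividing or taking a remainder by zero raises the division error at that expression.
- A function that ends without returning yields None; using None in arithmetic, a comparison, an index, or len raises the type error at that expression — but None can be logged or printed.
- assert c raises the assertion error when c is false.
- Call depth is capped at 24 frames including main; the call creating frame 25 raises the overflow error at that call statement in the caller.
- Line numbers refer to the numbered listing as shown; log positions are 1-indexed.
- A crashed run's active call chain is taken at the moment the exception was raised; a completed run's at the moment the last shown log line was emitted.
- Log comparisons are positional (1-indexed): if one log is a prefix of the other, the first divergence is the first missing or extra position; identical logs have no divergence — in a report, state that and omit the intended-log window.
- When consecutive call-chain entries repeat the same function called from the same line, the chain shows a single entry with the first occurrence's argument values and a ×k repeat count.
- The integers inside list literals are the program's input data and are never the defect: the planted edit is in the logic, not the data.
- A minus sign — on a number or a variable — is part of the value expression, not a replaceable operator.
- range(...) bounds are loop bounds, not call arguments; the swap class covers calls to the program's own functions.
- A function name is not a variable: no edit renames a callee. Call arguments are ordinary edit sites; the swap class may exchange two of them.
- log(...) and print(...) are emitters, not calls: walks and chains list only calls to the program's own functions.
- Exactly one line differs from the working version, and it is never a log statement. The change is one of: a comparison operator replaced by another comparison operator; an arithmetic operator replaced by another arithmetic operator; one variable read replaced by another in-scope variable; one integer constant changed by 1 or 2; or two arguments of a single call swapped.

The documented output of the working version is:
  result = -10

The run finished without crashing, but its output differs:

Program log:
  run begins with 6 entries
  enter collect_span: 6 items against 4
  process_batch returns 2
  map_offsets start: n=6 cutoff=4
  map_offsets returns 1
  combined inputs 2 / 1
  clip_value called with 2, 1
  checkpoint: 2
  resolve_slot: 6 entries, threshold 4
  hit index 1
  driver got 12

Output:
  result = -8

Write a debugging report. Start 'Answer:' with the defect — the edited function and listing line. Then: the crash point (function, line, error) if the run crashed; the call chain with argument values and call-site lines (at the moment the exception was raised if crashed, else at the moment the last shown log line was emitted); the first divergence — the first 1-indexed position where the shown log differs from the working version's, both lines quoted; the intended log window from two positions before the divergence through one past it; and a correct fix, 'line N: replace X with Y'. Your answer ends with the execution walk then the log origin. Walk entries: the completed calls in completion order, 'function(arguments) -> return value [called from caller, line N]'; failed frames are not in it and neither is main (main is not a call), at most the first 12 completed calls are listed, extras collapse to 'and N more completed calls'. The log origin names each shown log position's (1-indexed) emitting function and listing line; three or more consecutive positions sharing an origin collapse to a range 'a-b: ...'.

Answer: the defect is in main at line 54.
Key observation: Every logged value matches the working version; the printed result is what differs.
Call chain: main.
First divergence: there is none — every log position agrees.
Execution walk:
  process_batch([11, 4, 3, 8, 2, 3]) -> 2  [called from collect_span, line 29]
  map_offsets([11, 4, 3, 8, 2, 3], 4) -> 1  [called from collect_span, line 30]
  clip_value(2, 1) -> 2  [called from collect_span, line 32]
  collect_span([11, 4, 3, 8, 2, 3], 4) -> 2  [called from main, line 50]
  resolve_slot([11, 4, 3, 8, 2, 3], 4) -> 1  [called from merge_totals, line 41]
  merge_totals([11, 4, 3, 8, 2, 3], 4) -> 12  [called from main, line 52]
Log origin:
  1: logged in main at line 49
  2: logged in collect_span at line 28
  3: logged in process_batch at line 6
  4: logged in map_offsets at line 10
  5: logged in map_offsets at line 15
  6: logged in collect_span at line 31
  7: logged in clip_value at line 19
  8: logged in main at line 51
  9: logged in resolve_slot at line 35
  10: logged in merge_totals at line 42
  11: logged in main at line 53
A correct fix: line 54: replace `quota` with `total`.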